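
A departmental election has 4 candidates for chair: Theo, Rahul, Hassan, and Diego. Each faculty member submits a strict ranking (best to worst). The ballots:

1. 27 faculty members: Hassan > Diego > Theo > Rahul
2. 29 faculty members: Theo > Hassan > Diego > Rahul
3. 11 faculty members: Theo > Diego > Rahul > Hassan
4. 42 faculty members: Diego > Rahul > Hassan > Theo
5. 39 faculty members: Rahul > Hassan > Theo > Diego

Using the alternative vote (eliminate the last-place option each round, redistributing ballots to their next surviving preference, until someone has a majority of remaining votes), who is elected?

Round 1: Theo 40, Rahul 39, Hassan 27, Diego 42. Eliminate Hassan.
Round 2: Theo 40, Rahul 39, Diego 69. Eliminate Rahul.
Round 3: Theo 79, Diego 69. Theo has a majority.

Theo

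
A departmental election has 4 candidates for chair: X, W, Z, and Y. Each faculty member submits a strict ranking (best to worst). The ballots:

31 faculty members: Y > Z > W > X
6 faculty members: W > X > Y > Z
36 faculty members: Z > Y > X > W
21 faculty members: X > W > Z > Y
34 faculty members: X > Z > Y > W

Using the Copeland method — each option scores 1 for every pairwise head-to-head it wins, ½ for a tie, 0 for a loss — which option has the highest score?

X: beats W; loses to Z and Y → score 1.
W: loses to X, Z, and Y → score 0.
Z: beats X, W, and Y → score 3.
Y: beats X and W; loses to Z → score 2.
Z has the best pairwise record.

Z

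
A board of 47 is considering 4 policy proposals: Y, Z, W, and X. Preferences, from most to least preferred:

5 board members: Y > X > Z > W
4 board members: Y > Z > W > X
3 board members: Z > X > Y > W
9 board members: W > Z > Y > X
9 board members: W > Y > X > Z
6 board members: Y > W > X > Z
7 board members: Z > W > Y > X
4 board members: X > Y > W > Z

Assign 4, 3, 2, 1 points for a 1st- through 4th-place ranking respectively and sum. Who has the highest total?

Y: 5·4 + 4·4 + 3·2 + 9·2 + 9·3 + 6·4 + 7·2 + 4·3 = 137
Z: 5·2 + 4·3 + 3·4 + 9·3 + 9·1 + 6·1 + 7·4 + 4·1 = 108
W: 5·1 + 4·2 + 3·1 + 9·4 + 9·4 + 6·3 + 7·3 + 4·2 = 135
X: 5·3 + 4·1 + 3·3 + 9·1 + 9·2 + 6·2 + 7·1 + 4·4 = 90
Y has the highest Borda score (137).

Y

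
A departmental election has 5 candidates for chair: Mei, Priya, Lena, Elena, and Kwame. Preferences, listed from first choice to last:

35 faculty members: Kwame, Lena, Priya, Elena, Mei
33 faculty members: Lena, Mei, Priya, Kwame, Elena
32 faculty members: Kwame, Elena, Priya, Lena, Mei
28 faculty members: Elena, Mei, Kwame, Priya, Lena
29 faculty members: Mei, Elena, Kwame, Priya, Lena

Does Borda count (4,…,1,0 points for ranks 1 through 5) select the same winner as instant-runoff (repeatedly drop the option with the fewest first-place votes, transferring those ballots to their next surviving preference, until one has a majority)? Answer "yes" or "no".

Borda — scores: Mei 299, Priya 257, Lena 269, Elena 330, Kwame 415. Winner: Kwame.
Instant-runoff — R1 Mei 29, Priya 0, Lena 33, Elena 28, Kwame 67 (Priya out); R2 Mei 29, Lena 33, Elena 28, Kwame 67 (Elena out); R3 Mei 57, Lena 33, Kwame 67 (Lena out); R4 Mei 90, Kwame 67 (Mei winner). Winner: Mei.
The two methods disagree.

no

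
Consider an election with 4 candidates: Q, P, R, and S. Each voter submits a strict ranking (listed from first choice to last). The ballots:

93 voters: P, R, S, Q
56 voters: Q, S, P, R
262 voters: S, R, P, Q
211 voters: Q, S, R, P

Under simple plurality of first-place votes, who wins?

Q

First-place votes: Q 267, P 93, R 0, S 262.
Q has the most first-place votes.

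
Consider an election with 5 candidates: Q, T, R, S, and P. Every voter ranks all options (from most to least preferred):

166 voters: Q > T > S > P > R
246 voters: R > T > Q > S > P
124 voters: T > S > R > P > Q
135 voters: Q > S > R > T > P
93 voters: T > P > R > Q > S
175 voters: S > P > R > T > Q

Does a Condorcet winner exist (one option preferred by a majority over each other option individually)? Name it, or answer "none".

none

Checking pairwise contests:
T beats Q 638–301.
R beats T 556–383.
S beats R 600–339.
Q beats S 640–299.
Q beats P 547–392.
Every option loses at least one head-to-head, so there is no Condorcet winner.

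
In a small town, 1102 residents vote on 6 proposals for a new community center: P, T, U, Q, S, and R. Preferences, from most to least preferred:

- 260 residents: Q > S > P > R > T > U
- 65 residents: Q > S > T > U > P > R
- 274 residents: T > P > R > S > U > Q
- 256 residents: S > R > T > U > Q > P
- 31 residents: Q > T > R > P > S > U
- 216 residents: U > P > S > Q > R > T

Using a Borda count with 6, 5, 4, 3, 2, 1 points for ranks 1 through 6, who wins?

P: 260·4 + 65·2 + 274·5 + 256·1 + 31·3 + 216·5 = 3969
T: 260·2 + 65·4 + 274·6 + 256·4 + 31·5 + 216·1 = 3819
U: 260·1 + 65·3 + 274·2 + 256·3 + 31·1 + 216·6 = 3098
Q: 260·6 + 65·6 + 274·1 + 256·2 + 31·6 + 216·3 = 3570
S: 260·5 + 65·5 + 274·3 + 256·6 + 31·2 + 216·4 = 4909
R: 260·3 + 65·1 + 274·4 + 256·5 + 31·4 + 216·2 = 3777
S has the highest Borda score (4909).

S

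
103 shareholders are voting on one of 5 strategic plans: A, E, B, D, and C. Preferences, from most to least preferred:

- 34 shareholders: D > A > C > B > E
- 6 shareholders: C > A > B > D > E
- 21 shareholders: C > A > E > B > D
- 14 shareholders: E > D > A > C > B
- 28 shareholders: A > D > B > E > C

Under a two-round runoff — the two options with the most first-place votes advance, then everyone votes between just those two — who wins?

A

Round 1 first-place votes: A 28, E 14, B 0, D 34, C 27.
D and A advance.
Runoff: D is preferred to A by 48 voters; A by 55.
A wins the runoff.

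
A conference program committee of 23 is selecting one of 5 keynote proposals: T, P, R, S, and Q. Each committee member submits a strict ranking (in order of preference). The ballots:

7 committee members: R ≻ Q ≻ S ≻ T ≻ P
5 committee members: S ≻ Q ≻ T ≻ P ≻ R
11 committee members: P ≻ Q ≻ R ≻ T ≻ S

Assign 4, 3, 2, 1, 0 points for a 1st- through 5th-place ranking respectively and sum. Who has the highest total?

T: 7·1 + 5·2 + 11·1 = 28
P: 7·0 + 5·1 + 11·4 = 49
R: 7·4 + 5·0 + 11·2 = 50
S: 7·2 + 5·4 + 11·0 = 34
Q: 7·3 + 5·3 + 11·3 = 69
Q has the highest Borda score (69).

Q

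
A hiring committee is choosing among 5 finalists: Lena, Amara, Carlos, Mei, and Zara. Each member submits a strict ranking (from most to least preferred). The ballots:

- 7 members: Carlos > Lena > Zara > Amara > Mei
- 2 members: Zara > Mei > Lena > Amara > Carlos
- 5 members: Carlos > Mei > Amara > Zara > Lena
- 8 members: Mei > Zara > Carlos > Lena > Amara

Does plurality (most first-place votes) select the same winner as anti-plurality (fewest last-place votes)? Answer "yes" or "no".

Plurality — first-place votes: Lena 0, Amara 0, Carlos 12, Mei 8, Zara 2. Winner: Carlos.
Anti-plurality — last-place votes: Lena 5, Amara 8, Carlos 2, Mei 7, Zara 0. Winner: Zara.
The two methods disagree.

no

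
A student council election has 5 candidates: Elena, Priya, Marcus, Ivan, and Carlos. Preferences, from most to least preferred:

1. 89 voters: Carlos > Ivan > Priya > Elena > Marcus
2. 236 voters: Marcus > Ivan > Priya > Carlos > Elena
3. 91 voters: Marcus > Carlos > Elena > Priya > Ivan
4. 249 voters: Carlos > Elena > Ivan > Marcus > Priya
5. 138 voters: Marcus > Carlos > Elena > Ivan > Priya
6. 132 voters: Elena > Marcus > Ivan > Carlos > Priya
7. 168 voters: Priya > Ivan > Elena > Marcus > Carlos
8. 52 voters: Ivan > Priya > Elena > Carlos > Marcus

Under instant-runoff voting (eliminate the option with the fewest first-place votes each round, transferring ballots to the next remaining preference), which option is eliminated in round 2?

Elena

Round 1: Elena 132, Priya 168, Marcus 465, Ivan 52, Carlos 338. Eliminate Ivan.
Round 2: Elena 132, Priya 220, Marcus 465, Carlos 338. Eliminate Elena.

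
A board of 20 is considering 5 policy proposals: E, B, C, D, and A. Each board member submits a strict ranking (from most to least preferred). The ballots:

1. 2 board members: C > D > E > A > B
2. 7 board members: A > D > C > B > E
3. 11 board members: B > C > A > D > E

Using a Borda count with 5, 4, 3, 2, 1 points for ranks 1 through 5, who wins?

E: 2·3 + 7·1 + 11·1 = 24
B: 2·1 + 7·2 + 11·5 = 71
C: 2·5 + 7·3 + 11·4 = 75
D: 2·4 + 7·4 + 11·2 = 58
A: 2·2 + 7·5 + 11·3 = 72
C has the highest Borda score (75).

C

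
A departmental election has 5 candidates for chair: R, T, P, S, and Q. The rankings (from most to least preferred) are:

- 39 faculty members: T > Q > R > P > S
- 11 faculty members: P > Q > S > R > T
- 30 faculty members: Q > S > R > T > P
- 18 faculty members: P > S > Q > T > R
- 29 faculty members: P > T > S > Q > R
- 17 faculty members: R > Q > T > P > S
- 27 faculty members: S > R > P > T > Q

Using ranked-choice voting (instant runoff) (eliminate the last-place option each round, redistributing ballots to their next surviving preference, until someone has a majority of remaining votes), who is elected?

Q

Round 1: R 17, T 39, P 58, S 27, Q 30. Eliminate R.
Round 2: T 39, P 58, S 27, Q 47. Eliminate S.
Round 3: T 39, P 85, Q 47. Eliminate T.
Round 4: P 85, Q 86. Q has a majority.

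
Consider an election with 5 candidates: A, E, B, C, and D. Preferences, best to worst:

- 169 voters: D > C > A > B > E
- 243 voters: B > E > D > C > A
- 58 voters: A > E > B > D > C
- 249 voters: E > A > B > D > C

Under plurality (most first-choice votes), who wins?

E

First-place votes: A 58, E 249, B 243, C 0, D 169.
E has the most first-place votes.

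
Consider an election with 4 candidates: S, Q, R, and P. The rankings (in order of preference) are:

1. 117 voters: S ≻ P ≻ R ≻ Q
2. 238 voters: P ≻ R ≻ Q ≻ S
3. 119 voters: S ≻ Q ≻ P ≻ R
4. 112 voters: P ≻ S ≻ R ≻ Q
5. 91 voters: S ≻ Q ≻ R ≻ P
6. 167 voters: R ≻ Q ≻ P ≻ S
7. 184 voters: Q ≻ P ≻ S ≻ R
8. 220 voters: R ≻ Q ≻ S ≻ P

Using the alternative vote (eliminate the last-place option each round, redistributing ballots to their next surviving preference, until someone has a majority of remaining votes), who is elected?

P

Round 1: S 327, Q 184, R 387, P 350. Eliminate Q.
Round 2: S 327, R 387, P 534. Eliminate S.
Round 3: R 478, P 770. P has a majority.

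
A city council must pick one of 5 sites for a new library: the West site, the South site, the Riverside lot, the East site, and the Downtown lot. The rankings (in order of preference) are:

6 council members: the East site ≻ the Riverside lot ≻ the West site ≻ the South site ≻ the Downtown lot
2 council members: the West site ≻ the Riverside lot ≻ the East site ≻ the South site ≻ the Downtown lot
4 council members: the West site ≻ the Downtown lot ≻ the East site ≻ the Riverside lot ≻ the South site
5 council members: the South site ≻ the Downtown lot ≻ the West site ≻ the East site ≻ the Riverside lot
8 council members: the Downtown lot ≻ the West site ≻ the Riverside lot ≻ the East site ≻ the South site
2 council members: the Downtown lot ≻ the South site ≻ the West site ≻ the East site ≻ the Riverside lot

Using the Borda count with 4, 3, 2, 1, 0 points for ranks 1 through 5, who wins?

the West site: 6·2 + 2·4 + 4·4 + 5·2 + 8·3 + 2·2 = 74
the South site: 6·1 + 2·1 + 4·0 + 5·4 + 8·0 + 2·3 = 34
the Riverside lot: 6·3 + 2·3 + 4·1 + 5·0 + 8·2 + 2·0 = 44
the East site: 6·4 + 2·2 + 4·2 + 5·1 + 8·1 + 2·1 = 51
the Downtown lot: 6·0 + 2·0 + 4·3 + 5·3 + 8·4 + 2·4 = 67
the West site has the highest Borda score (74).

the West site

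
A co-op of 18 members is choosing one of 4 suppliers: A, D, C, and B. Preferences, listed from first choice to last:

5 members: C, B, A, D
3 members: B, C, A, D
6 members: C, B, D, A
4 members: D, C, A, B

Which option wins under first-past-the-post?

C

First-place votes: A 0, D 4, C 11, B 3.
C has the most first-place votes.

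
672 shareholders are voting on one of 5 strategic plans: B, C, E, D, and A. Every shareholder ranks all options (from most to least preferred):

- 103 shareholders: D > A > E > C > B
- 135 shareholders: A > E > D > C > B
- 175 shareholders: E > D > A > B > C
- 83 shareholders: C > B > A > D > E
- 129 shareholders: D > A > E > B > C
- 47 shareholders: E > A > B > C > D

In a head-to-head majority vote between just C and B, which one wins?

Voters preferring C to B: 321; preferring B to C: 351.
B wins the head-to-head.

B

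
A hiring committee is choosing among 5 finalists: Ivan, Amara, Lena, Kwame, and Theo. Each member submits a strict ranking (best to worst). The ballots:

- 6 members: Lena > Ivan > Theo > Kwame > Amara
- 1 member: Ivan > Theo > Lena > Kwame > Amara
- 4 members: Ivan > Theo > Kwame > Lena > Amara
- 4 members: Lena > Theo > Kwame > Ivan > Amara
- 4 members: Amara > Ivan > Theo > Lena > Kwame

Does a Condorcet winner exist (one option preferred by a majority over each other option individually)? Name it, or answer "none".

Lena

Lena vs Ivan: 10–9 for Lena.
Lena vs Amara: 15–4 for Lena.
Lena vs Kwame: 15–4 for Lena.
Lena vs Theo: 10–9 for Lena.
Lena beats every other option head-to-head.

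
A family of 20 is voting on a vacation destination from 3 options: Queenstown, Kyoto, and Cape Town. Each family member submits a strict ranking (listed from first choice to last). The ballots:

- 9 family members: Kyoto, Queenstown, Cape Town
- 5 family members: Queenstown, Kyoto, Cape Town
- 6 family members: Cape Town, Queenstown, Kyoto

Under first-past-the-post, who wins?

First-place votes: Queenstown 5, Kyoto 9, Cape Town 6.
Kyoto has the most first-place votes.

Kyoto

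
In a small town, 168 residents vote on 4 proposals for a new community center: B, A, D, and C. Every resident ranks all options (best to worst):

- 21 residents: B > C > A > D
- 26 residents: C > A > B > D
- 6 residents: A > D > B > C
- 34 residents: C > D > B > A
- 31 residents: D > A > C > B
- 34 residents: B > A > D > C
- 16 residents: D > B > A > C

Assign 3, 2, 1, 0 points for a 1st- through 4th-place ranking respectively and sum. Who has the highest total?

B

B: 21·3 + 26·1 + 6·1 + 34·1 + 31·0 + 34·3 + 16·2 = 263
A: 21·1 + 26·2 + 6·3 + 34·0 + 31·2 + 34·2 + 16·1 = 237
D: 21·0 + 26·0 + 6·2 + 34·2 + 31·3 + 34·1 + 16·3 = 255
C: 21·2 + 26·3 + 6·0 + 34·3 + 31·1 + 34·0 + 16·0 = 253
B has the highest Borda score (263).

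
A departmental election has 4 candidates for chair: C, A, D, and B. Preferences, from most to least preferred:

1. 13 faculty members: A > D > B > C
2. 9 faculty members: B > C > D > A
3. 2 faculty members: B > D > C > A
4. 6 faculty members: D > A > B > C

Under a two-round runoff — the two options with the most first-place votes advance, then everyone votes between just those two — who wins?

Round 1 first-place votes: C 0, A 13, D 6, B 11.
A and B advance.
Runoff: A is preferred to B by 19 voters; B by 11.
A wins the runoff.

A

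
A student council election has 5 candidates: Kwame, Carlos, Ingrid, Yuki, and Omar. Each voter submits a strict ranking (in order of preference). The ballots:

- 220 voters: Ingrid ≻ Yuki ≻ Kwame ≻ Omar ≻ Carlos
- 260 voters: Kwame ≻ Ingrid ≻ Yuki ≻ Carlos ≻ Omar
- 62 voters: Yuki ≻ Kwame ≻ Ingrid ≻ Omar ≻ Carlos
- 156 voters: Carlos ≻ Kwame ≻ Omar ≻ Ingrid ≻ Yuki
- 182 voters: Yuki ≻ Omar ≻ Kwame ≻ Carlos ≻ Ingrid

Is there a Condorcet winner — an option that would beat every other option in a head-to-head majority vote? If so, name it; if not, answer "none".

none

Checking pairwise contests:
Yuki beats Kwame 464–416.
Kwame beats Carlos 724–156.
Kwame beats Ingrid 660–220.
Ingrid beats Yuki 636–244.
Kwame beats Omar 698–182.
Every option loses at least one head-to-head, so there is no Condorcet winner.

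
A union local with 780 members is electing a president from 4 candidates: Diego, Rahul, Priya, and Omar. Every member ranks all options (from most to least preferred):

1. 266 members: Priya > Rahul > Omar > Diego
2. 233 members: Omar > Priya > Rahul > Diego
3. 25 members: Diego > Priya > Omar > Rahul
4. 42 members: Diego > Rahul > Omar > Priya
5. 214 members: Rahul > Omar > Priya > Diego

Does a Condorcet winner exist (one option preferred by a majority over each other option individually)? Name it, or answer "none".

Checking pairwise contests:
Rahul beats Diego 713–67.
Priya beats Rahul 524–256.
Omar beats Priya 489–291.
Rahul beats Omar 522–258.
Every option loses at least one head-to-head, so there is no Condorcet winner.

none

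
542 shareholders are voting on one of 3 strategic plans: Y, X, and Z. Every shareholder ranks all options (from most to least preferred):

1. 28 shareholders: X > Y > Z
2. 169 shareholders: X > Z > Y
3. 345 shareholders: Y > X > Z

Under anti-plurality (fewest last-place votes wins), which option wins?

Last-place votes: Y 169, X 0, Z 373.
X is ranked last by the fewest voters, so X wins.

X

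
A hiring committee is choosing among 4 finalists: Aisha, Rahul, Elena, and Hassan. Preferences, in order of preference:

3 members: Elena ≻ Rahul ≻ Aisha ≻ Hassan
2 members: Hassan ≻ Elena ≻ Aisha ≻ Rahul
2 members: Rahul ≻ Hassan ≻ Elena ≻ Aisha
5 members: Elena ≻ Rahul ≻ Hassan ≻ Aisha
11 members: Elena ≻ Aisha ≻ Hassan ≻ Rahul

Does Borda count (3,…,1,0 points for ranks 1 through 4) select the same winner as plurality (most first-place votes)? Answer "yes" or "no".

Borda — scores: Aisha 27, Rahul 22, Elena 63, Hassan 26. Winner: Elena.
Plurality — first-place votes: Aisha 0, Rahul 2, Elena 19, Hassan 2. Winner: Elena.
The two methods agree.

yes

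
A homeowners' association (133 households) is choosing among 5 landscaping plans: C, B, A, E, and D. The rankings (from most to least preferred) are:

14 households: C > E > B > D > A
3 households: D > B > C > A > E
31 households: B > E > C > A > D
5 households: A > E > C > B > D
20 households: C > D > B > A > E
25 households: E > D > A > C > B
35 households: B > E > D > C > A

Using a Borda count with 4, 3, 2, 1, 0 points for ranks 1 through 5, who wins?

C: 14·4 + 3·2 + 31·2 + 5·2 + 20·4 + 25·1 + 35·1 = 274
B: 14·2 + 3·3 + 31·4 + 5·1 + 20·2 + 25·0 + 35·4 = 346
A: 14·0 + 3·1 + 31·1 + 5·4 + 20·1 + 25·2 + 35·0 = 124
E: 14·3 + 3·0 + 31·3 + 5·3 + 20·0 + 25·4 + 35·3 = 355
D: 14·1 + 3·4 + 31·0 + 5·0 + 20·3 + 25·3 + 35·2 = 231
E has the highest Borda score (355).

E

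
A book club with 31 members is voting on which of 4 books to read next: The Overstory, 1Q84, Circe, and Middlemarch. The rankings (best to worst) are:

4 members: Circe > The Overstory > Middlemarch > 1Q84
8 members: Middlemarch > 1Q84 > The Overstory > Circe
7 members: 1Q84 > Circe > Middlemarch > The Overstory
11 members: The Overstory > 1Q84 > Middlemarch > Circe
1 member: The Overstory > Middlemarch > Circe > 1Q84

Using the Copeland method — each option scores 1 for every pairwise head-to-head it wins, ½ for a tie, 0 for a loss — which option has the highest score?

The Overstory: beats 1Q84, Circe, and Middlemarch → score 3.
1Q84: beats Circe and Middlemarch; loses to The Overstory → score 2.
Circe: loses to The Overstory, 1Q84, and Middlemarch → score 0.
Middlemarch: beats Circe; loses to The Overstory and 1Q84 → score 1.
The Overstory has the best pairwise record.

The Overstory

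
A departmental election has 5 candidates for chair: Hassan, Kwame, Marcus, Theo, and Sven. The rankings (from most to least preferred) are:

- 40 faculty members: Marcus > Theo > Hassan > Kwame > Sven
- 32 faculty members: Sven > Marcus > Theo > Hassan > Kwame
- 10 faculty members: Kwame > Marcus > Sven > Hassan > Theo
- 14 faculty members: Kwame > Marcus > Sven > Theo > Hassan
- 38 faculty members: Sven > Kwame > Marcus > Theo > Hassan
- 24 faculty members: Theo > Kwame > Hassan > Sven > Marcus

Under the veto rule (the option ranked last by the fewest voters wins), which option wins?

Theo

Last-place votes: Hassan 52, Kwame 32, Marcus 24, Theo 10, Sven 40.
Theo is ranked last by the fewest voters, so Theo wins.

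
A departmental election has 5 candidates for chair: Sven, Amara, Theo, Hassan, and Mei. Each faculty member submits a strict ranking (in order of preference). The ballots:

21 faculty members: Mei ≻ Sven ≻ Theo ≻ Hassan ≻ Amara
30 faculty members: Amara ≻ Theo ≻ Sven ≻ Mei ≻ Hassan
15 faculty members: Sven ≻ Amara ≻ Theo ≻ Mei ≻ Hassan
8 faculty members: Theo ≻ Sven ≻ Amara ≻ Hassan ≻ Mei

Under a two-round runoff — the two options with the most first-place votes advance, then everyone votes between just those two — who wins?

Round 1 first-place votes: Sven 15, Amara 30, Theo 8, Hassan 0, Mei 21.
Amara and Mei advance.
Runoff: Amara is preferred to Mei by 53 voters; Mei by 21.
Amara wins the runoff.

Amara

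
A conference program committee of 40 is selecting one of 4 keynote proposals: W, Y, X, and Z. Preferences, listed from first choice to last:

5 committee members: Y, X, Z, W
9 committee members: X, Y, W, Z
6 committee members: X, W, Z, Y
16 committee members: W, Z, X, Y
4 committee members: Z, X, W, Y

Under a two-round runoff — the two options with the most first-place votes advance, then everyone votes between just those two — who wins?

Round 1 first-place votes: W 16, Y 5, X 15, Z 4.
W and X advance.
Runoff: W is preferred to X by 16 voters; X by 24.
X wins the runoff.

X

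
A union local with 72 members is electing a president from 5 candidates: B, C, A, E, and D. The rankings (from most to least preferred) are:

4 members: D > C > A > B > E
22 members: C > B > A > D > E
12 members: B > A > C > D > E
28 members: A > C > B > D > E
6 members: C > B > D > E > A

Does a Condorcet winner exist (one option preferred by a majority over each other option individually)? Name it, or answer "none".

Checking pairwise contests:
C beats B 60–12.
A beats C 40–32.
B beats A 40–32.
B beats E 72–0.
B beats D 68–4.
Every option loses at least one head-to-head, so there is no Condorcet winner.

none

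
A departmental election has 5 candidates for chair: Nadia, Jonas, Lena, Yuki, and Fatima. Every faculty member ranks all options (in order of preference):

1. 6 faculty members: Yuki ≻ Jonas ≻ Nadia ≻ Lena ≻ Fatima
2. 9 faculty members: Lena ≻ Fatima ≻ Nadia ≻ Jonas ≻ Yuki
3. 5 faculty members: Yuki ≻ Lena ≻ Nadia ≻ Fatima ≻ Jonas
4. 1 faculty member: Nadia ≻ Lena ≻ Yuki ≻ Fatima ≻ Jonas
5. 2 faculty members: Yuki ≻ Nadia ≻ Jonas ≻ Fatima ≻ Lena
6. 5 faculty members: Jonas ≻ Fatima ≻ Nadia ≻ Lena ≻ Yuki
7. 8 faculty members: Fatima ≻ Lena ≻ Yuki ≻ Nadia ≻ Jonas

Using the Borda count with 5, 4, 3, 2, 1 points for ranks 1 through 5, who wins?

Nadia: 6·3 + 9·3 + 5·3 + 1·5 + 2·4 + 5·3 + 8·2 = 104
Jonas: 6·4 + 9·2 + 5·1 + 1·1 + 2·3 + 5·5 + 8·1 = 87
Lena: 6·2 + 9·5 + 5·4 + 1·4 + 2·1 + 5·2 + 8·4 = 125
Yuki: 6·5 + 9·1 + 5·5 + 1·3 + 2·5 + 5·1 + 8·3 = 106
Fatima: 6·1 + 9·4 + 5·2 + 1·2 + 2·2 + 5·4 + 8·5 = 118
Lena has the highest Borda score (125).

Lena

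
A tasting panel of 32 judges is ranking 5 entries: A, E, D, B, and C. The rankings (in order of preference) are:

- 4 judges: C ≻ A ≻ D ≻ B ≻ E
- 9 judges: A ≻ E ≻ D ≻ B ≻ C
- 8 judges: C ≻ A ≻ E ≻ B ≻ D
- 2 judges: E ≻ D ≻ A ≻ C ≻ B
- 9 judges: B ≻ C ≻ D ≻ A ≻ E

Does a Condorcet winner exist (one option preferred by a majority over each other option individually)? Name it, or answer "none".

Checking pairwise contests:
C beats A 21–11.
A beats E 30–2.
A beats D 21–11.
A beats B 23–9.
B beats C 18–14.
Every option loses at least one head-to-head, so there is no Condorcet winner.

none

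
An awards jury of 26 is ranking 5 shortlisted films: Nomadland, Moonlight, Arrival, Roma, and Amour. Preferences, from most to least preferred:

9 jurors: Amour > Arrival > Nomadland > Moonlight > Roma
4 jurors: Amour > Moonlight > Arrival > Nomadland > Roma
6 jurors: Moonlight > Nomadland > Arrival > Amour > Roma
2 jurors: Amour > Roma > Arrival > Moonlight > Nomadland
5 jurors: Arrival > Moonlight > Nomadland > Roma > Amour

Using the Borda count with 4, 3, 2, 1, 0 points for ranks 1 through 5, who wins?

Arrival

Nomadland: 9·2 + 4·1 + 6·3 + 2·0 + 5·2 = 50
Moonlight: 9·1 + 4·3 + 6·4 + 2·1 + 5·3 = 62
Arrival: 9·3 + 4·2 + 6·2 + 2·2 + 5·4 = 71
Roma: 9·0 + 4·0 + 6·0 + 2·3 + 5·1 = 11
Amour: 9·4 + 4·4 + 6·1 + 2·4 + 5·0 = 66
Arrival has the highest Borda score (71).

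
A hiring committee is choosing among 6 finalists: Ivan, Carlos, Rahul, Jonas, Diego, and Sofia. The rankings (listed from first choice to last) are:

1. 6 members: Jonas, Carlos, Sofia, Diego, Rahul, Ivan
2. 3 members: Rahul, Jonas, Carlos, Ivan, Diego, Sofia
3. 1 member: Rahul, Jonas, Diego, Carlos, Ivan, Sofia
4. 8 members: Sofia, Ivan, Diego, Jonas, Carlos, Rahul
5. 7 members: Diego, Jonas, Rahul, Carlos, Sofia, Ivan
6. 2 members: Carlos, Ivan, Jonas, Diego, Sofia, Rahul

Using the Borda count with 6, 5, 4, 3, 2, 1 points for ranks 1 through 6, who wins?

Ivan: 6·1 + 3·3 + 1·2 + 8·5 + 7·1 + 2·5 = 74
Carlos: 6·5 + 3·4 + 1·3 + 8·2 + 7·3 + 2·6 = 94
Rahul: 6·2 + 3·6 + 1·6 + 8·1 + 7·4 + 2·1 = 74
Jonas: 6·6 + 3·5 + 1·5 + 8·3 + 7·5 + 2·4 = 123
Diego: 6·3 + 3·2 + 1·4 + 8·4 + 7·6 + 2·3 = 108
Sofia: 6·4 + 3·1 + 1·1 + 8·6 + 7·2 + 2·2 = 94
Jonas has the highest Borda score (123).

Jonas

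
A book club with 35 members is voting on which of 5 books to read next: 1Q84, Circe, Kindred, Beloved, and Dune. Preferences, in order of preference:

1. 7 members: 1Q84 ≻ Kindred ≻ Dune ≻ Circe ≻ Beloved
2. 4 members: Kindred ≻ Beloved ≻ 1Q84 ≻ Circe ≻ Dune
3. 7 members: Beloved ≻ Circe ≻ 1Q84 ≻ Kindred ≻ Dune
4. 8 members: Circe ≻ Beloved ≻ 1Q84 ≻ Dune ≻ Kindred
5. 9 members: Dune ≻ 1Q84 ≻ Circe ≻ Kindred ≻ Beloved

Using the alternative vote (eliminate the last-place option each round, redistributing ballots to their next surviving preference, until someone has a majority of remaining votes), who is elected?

Round 1: 1Q84 7, Circe 8, Kindred 4, Beloved 7, Dune 9. Eliminate Kindred.
Round 2: 1Q84 7, Circe 8, Beloved 11, Dune 9. Eliminate 1Q84.
Round 3: Circe 8, Beloved 11, Dune 16. Eliminate Circe.
Round 4: Beloved 19, Dune 16. Beloved has a majority.

Beloved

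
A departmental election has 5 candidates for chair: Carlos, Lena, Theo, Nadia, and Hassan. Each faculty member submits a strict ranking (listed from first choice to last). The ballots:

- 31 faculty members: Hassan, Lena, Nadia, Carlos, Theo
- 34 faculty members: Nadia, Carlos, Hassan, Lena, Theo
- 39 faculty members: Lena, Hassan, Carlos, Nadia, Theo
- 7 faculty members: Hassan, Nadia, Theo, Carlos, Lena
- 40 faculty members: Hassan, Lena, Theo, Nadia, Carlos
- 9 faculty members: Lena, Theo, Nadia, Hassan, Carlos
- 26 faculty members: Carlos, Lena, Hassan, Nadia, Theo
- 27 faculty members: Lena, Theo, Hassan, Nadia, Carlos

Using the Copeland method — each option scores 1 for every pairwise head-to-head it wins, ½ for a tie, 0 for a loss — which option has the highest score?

Carlos: beats Theo; loses to Lena, Nadia, and Hassan → score 1.
Lena: beats Carlos, Theo, and Nadia; loses to Hassan → score 3.
Theo: loses to Carlos, Lena, Nadia, and Hassan → score 0.
Nadia: beats Carlos and Theo; loses to Lena and Hassan → score 2.
Hassan: beats Carlos, Lena, Theo, and Nadia → score 4.
Hassan has the best pairwise record.

Hassan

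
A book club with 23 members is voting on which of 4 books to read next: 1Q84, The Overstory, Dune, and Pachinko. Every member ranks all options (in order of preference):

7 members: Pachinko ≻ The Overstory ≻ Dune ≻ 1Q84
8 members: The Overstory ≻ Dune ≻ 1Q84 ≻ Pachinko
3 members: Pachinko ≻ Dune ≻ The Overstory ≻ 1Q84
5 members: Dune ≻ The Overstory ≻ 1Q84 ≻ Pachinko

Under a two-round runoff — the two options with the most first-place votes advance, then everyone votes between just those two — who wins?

Round 1 first-place votes: 1Q84 0, The Overstory 8, Dune 5, Pachinko 10.
Pachinko and The Overstory advance.
Runoff: Pachinko is preferred to The Overstory by 10 voters; The Overstory by 13.
The Overstory wins the runoff.

The Overstory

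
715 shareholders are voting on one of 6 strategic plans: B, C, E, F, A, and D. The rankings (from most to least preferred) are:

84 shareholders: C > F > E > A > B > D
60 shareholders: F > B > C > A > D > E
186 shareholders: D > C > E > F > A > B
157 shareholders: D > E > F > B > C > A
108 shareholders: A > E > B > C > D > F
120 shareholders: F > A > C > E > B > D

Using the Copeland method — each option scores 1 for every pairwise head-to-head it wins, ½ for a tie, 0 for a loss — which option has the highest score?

C

B: beats D; loses to C, E, F, and A → score 1.
C: beats B, E, F, A, and D → score 5.
E: beats B, F, and A; loses to C and D → score 3.
F: beats B and A; loses to C, E, and D → score 2.
A: beats B and D; loses to C, E, and F → score 2.
D: beats E and F; loses to B, C, and A → score 2.
C has the best pairwise record.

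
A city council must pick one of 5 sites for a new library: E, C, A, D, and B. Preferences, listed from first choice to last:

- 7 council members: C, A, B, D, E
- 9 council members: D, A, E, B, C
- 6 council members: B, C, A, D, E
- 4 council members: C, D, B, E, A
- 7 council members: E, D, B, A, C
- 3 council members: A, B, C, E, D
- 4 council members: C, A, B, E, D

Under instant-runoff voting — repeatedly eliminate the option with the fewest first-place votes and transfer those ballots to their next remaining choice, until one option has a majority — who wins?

C

Round 1: E 7, C 15, A 3, D 9, B 6. Eliminate A.
Round 2: E 7, C 15, D 9, B 9. Eliminate E.
Round 3: C 15, D 16, B 9. Eliminate B.
Round 4: C 24, D 16. C has a majority.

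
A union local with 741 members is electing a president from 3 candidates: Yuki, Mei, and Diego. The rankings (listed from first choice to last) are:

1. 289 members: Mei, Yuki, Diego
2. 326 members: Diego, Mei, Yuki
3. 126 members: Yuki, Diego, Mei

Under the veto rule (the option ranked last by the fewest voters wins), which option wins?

Mei

Last-place votes: Yuki 326, Mei 126, Diego 289.
Mei is ranked last by the fewest voters, so Mei wins.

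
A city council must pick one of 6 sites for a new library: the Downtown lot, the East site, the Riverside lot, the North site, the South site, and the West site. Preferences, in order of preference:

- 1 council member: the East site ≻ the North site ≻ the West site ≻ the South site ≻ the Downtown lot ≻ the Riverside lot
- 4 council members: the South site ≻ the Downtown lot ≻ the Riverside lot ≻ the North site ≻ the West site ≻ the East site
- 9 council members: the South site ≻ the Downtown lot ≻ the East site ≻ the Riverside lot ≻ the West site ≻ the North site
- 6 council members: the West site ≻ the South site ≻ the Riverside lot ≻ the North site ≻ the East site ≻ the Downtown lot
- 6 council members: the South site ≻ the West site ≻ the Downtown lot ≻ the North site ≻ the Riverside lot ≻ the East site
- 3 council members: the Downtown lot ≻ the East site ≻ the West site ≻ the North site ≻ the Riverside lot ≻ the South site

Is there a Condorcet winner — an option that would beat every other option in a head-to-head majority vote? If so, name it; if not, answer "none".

the South site vs the Downtown lot: 26–3 for the South site.
the South site vs the East site: 25–4 for the South site.
the South site vs the Riverside lot: 26–3 for the South site.
the South site vs the North site: 25–4 for the South site.
the South site vs the West site: 19–10 for the South site.
the South site beats every other option head-to-head.

the South site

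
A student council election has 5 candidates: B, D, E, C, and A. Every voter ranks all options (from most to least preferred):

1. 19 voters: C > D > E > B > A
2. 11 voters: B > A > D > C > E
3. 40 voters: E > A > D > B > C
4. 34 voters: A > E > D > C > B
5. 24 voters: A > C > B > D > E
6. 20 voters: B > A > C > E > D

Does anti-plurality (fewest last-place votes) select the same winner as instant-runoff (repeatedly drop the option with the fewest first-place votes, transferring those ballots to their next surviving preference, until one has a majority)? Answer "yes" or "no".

yes

Anti-plurality — last-place votes: B 34, D 20, E 35, C 40, A 19. Winner: A.
Instant-runoff — R1 B 31, D 0, E 40, C 19, A 58 (D out); R2 B 31, E 40, C 19, A 58 (C out); R3 B 31, E 59, A 58 (B out); R4 E 59, A 89 (A winner). Winner: A.
The two methods agree.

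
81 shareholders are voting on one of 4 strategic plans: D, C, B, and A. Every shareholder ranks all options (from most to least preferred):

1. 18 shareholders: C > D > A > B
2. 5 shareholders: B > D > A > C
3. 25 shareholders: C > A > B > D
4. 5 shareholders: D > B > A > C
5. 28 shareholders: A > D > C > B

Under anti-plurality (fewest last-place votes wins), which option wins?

Last-place votes: D 25, C 10, B 46, A 0.
A is ranked last by the fewest voters, so A wins.

A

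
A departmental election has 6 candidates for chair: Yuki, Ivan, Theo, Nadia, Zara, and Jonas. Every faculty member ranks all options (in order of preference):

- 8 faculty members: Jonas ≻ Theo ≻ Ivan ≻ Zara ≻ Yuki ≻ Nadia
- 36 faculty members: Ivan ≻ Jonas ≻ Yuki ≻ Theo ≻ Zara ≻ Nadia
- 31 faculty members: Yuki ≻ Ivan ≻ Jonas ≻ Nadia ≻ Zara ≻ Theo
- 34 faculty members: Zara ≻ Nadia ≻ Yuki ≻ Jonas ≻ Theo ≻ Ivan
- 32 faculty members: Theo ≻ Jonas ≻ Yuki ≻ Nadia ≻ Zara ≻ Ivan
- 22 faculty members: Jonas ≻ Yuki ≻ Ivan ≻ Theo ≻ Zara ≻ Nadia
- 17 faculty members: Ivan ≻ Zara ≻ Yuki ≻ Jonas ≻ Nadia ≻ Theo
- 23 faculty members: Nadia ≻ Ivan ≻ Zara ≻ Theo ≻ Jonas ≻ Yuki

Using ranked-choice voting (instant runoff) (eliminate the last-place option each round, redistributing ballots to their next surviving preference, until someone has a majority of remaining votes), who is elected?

Round 1: Yuki 31, Ivan 53, Theo 32, Nadia 23, Zara 34, Jonas 30. Eliminate Nadia.
Round 2: Yuki 31, Ivan 76, Theo 32, Zara 34, Jonas 30. Eliminate Jonas.
Round 3: Yuki 53, Ivan 76, Theo 40, Zara 34. Eliminate Zara.
Round 4: Yuki 87, Ivan 76, Theo 40. Eliminate Theo.
Round 5: Yuki 119, Ivan 84. Yuki has a majority.

Yuki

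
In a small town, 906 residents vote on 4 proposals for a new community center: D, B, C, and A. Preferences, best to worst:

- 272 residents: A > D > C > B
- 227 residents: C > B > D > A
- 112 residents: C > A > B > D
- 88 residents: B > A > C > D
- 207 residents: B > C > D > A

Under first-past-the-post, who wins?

First-place votes: D 0, B 295, C 339, A 272.
C has the most first-place votes.

C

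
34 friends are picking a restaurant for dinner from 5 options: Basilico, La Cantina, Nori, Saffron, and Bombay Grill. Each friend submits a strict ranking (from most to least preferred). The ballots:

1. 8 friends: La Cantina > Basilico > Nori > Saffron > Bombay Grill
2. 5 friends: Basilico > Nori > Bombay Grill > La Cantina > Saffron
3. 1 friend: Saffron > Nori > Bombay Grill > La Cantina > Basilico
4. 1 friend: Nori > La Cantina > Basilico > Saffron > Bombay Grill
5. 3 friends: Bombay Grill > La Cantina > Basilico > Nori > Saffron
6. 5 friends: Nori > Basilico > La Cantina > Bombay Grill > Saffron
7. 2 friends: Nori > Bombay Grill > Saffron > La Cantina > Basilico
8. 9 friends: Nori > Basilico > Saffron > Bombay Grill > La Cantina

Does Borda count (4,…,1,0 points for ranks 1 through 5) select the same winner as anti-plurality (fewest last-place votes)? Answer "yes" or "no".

yes

Borda — scores: Basilico 94, La Cantina 62, Nori 105, Saffron 35, Bombay Grill 44. Winner: Nori.
Anti-plurality — last-place votes: Basilico 3, La Cantina 9, Nori 0, Saffron 13, Bombay Grill 9. Winner: Nori.
The two methods agree.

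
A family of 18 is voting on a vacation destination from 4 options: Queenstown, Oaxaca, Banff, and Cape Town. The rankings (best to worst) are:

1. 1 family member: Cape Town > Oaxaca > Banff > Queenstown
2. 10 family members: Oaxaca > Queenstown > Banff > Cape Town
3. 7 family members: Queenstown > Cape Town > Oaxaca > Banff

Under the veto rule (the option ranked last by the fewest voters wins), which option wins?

Last-place votes: Queenstown 1, Oaxaca 0, Banff 7, Cape Town 10.
Oaxaca is ranked last by the fewest voters, so Oaxaca wins.

Oaxaca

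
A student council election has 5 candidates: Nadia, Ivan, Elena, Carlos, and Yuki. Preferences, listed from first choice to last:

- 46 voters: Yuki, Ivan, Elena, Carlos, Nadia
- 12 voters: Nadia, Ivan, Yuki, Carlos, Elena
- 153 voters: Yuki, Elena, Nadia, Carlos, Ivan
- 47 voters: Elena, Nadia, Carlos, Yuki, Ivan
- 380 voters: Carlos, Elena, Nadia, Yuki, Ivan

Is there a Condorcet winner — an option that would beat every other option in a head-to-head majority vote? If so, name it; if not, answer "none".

Carlos

Carlos vs Nadia: 426–212 for Carlos.
Carlos vs Ivan: 580–58 for Carlos.
Carlos vs Elena: 392–246 for Carlos.
Carlos vs Yuki: 427–211 for Carlos.
Carlos beats every other option head-to-head.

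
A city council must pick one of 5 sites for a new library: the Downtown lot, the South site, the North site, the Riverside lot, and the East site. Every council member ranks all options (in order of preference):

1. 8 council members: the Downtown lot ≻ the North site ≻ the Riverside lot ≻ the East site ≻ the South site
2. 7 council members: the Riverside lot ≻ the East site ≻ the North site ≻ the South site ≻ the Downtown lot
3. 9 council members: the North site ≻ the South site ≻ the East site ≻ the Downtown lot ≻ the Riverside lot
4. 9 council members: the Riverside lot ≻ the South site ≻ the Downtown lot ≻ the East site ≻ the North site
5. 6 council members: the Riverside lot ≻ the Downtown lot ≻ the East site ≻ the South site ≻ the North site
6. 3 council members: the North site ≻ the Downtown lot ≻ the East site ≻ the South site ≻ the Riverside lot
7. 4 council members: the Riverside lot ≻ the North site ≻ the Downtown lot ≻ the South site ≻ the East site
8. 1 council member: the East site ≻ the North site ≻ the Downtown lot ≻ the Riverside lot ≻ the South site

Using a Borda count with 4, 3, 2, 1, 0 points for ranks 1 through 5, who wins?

the Downtown lot: 8·4 + 7·0 + 9·1 + 9·2 + 6·3 + 3·3 + 4·2 + 1·2 = 96
the South site: 8·0 + 7·1 + 9·3 + 9·3 + 6·1 + 3·1 + 4·1 + 1·0 = 74
the North site: 8·3 + 7·2 + 9·4 + 9·0 + 6·0 + 3·4 + 4·3 + 1·3 = 101
the Riverside lot: 8·2 + 7·4 + 9·0 + 9·4 + 6·4 + 3·0 + 4·4 + 1·1 = 121
the East site: 8·1 + 7·3 + 9·2 + 9·1 + 6·2 + 3·2 + 4·0 + 1·4 = 78
the Riverside lot has the highest Borda score (121).

the Riverside lot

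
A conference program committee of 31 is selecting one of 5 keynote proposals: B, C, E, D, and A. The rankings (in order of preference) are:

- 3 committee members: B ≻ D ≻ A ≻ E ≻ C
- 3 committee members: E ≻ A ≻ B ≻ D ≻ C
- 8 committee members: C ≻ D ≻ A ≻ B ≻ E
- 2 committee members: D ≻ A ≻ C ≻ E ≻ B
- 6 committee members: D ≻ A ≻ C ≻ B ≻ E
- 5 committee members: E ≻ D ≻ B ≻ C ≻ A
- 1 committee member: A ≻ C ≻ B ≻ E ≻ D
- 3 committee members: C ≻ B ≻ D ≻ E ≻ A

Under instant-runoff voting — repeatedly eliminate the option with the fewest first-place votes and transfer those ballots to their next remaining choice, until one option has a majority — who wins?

Round 1: B 3, C 11, E 8, D 8, A 1. Eliminate A.
Round 2: B 3, C 12, E 8, D 8. Eliminate B.
Round 3: C 12, E 8, D 11. Eliminate E.
Round 4: C 12, D 19. D has a majority.

D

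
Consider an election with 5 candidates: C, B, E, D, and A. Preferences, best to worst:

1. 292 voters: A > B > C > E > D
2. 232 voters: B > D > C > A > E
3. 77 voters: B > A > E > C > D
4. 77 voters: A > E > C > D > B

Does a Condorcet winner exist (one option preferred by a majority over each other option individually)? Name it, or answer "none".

A

A vs C: 446–232 for A.
A vs B: 369–309 for A.
A vs E: 678–0 for A.
A vs D: 446–232 for A.
A beats every other option head-to-head.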